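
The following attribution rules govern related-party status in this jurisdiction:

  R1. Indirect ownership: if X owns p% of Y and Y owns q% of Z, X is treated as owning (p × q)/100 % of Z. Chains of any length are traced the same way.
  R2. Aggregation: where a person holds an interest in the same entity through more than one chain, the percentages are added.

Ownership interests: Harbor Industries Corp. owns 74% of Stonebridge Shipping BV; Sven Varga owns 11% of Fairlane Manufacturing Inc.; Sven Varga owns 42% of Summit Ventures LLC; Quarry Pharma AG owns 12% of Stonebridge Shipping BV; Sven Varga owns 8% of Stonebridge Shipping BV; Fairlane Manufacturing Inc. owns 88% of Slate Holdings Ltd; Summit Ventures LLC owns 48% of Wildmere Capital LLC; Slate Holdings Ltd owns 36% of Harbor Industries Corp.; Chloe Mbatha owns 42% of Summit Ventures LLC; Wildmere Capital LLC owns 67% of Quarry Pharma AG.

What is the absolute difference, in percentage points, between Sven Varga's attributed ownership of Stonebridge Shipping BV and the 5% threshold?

Chain via Fairlane Manufacturing Inc. → Slate Holdings Ltd → Harbor Industries Corp. (R1): 11% × 88% × 36% × 74% = 2.578752% of Stonebridge Shipping BV.
Chain via Summit Ventures LLC → Wildmere Capital LLC → Quarry Pharma AG (R1): 42% × 48% × 67% × 12% = 1.620864% of Stonebridge Shipping BV.
Direct interest in Stonebridge Shipping BV: 8%.
Aggregating (R2): 2.578752% + 1.620864% + 8% = 12.199616%.
12.199616% exceeds the 5% threshold by 7.199616 percentage points.

7.199616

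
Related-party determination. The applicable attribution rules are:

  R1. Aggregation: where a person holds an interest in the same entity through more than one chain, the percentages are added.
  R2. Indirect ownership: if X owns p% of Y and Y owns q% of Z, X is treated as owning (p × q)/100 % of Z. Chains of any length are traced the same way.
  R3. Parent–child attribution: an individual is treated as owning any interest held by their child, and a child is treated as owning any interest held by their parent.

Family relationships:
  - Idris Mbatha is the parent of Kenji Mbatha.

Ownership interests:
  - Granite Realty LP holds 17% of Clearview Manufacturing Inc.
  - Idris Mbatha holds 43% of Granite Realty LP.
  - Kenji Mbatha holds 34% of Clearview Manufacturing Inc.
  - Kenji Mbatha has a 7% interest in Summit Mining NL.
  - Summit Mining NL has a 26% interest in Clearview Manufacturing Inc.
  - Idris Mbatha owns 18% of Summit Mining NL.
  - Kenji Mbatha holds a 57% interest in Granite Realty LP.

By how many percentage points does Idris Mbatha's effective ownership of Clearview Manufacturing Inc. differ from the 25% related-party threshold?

By parent–child attribution (R3), Idris Mbatha is treated as also owning Kenji Mbatha's interest in Summit Mining NL, giving 18% + 7% = 25%.
By parent–child attribution (R3), Idris Mbatha is treated as also owning Kenji Mbatha's interest in Granite Realty LP, giving 43% + 57% = 100%.
By parent–child attribution (R3), Idris Mbatha is treated as owning Kenji Mbatha's 34% interest in Clearview Manufacturing Inc.
Chain via Summit Mining NL (R2): 25% × 26% = 6.5% of Clearview Manufacturing Inc.
Chain via Granite Realty LP (R2): 100% × 17% = 17% of Clearview Manufacturing Inc.
Direct interest in Clearview Manufacturing Inc: 34%.
Aggregating (R1): 6.5% + 17% + 34% = 57.5%.
57.5% exceeds the 25% threshold by 32.5 percentage points.

32.5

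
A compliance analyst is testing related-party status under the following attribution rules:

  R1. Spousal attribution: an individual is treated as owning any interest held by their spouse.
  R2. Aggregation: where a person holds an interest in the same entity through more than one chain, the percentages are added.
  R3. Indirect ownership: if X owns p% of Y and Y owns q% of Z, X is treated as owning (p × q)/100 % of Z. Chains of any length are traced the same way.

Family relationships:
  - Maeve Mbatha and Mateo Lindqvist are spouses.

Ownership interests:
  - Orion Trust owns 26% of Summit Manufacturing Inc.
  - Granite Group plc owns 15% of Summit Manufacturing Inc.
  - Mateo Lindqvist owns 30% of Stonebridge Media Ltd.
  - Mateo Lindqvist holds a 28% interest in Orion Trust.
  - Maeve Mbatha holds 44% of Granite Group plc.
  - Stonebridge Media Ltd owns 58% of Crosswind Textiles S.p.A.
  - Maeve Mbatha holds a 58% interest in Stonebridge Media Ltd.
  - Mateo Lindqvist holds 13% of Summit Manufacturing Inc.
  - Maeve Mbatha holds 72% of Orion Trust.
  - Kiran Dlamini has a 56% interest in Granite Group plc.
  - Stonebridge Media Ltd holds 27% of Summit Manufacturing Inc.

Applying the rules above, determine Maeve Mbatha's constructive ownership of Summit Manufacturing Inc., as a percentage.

By spousal attribution (R1), Maeve Mbatha is treated as also owning Mateo Lindqvist's interest in Stonebridge Media Ltd, giving 58% + 30% = 88%.
By spousal attribution (R1), Maeve Mbatha is treated as also owning Mateo Lindqvist's interest in Orion Trust, giving 72% + 28% = 100%.
By spousal attribution (R1), Maeve Mbatha is treated as owning Mateo Lindqvist's 13% interest in Summit Manufacturing Inc.
Chain via Granite Group plc (R3): 44% × 15% = 6.6% of Summit Manufacturing Inc.
Chain via Stonebridge Media Ltd (R3): 88% × 27% = 23.76% of Summit Manufacturing Inc.
Chain via Orion Trust (R3): 100% × 26% = 26% of Summit Manufacturing Inc.
Direct interest in Summit Manufacturing Inc: 13%.
Aggregating (R2): 6.6% + 23.76% + 26% + 13% = 69.36%.

69.36%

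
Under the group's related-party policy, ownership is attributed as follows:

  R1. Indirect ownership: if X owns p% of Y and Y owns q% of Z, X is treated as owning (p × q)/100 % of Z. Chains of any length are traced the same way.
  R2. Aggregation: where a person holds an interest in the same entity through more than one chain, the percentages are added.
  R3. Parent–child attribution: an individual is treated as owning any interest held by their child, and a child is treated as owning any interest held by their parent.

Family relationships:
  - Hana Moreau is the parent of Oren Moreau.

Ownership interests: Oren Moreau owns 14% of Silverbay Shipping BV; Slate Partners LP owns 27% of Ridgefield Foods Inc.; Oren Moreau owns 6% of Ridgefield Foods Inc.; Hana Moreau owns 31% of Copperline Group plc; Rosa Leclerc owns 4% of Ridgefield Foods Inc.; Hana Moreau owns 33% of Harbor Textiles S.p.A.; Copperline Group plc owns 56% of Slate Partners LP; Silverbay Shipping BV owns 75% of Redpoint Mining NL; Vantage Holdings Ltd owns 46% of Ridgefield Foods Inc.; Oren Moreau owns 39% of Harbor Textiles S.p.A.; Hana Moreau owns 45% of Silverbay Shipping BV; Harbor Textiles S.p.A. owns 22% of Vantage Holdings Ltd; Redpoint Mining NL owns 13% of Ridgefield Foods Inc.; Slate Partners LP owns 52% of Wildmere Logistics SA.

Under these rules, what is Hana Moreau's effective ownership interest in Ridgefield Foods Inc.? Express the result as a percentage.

23.7261%

By parent–child attribution (R3), Hana Moreau is treated as also owning Oren Moreau's interest in Silverbay Shipping BV, giving 45% + 14% = 59%.
By parent–child attribution (R3), Hana Moreau is treated as also owning Oren Moreau's interest in Harbor Textiles S.p.A, giving 33% + 39% = 72%.
By parent–child attribution (R3), Hana Moreau is treated as owning Oren Moreau's 6% interest in Ridgefield Foods Inc.
Chain via Silverbay Shipping BV → Redpoint Mining NL (R1): 59% × 75% × 13% = 5.7525% of Ridgefield Foods Inc.
Chain via Copperline Group plc → Slate Partners LP (R1): 31% × 56% × 27% = 4.6872% of Ridgefield Foods Inc.
Chain via Harbor Textiles S.p.A. → Vantage Holdings Ltd (R1): 72% × 22% × 46% = 7.2864% of Ridgefield Foods Inc.
Direct interest in Ridgefield Foods Inc: 6%.
Aggregating (R2): 5.7525% + 4.6872% + 7.2864% + 6% = 23.7261%.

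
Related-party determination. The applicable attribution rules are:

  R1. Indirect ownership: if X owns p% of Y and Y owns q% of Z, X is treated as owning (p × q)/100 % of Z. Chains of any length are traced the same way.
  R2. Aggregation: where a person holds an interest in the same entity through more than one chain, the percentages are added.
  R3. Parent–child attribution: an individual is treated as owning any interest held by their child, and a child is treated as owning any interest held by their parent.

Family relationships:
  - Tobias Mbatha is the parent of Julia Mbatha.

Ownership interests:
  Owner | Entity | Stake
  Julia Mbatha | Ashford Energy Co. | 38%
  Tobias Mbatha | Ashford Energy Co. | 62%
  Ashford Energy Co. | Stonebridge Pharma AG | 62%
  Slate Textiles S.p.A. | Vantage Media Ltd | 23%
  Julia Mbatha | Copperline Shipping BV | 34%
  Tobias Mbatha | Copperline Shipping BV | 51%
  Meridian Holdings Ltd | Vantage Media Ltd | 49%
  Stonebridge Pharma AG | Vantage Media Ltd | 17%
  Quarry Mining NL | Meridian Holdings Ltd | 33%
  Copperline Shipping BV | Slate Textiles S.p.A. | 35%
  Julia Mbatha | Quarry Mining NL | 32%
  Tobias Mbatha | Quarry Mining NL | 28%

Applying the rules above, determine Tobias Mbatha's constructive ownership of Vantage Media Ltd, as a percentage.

By parent–child attribution (R3), Tobias Mbatha is treated as also owning Julia Mbatha's interest in Copperline Shipping BV, giving 51% + 34% = 85%.
By parent–child attribution (R3), Tobias Mbatha is treated as also owning Julia Mbatha's interest in Quarry Mining NL, giving 28% + 32% = 60%.
By parent–child attribution (R3), Tobias Mbatha is treated as also owning Julia Mbatha's interest in Ashford Energy Co, giving 62% + 38% = 100%.
Chain via Copperline Shipping BV → Slate Textiles S.p.A. (R1): 85% × 35% × 23% = 6.8425% of Vantage Media Ltd.
Chain via Quarry Mining NL → Meridian Holdings Ltd (R1): 60% × 33% × 49% = 9.702% of Vantage Media Ltd.
Chain via Ashford Energy Co. → Stonebridge Pharma AG (R1): 100% × 62% × 17% = 10.54% of Vantage Media Ltd.
Aggregating (R2): 6.8425% + 9.702% + 10.54% = 27.0845%.

27.0845%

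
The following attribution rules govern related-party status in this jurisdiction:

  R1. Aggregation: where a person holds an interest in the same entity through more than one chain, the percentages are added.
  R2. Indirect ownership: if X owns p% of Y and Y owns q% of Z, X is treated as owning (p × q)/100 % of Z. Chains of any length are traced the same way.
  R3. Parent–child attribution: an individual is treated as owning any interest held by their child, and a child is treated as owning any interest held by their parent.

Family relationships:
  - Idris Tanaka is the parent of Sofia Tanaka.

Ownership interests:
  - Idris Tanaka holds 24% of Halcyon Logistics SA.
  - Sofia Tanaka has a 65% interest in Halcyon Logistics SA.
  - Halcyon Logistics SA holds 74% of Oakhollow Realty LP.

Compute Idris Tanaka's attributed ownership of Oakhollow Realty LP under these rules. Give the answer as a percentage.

By parent–child attribution (R3), Idris Tanaka is treated as also owning Sofia Tanaka's interest in Halcyon Logistics SA, giving 24% + 65% = 89%.
Chain via Halcyon Logistics SA (R2): 89% × 74% = 65.86% of Oakhollow Realty LP.

65.86%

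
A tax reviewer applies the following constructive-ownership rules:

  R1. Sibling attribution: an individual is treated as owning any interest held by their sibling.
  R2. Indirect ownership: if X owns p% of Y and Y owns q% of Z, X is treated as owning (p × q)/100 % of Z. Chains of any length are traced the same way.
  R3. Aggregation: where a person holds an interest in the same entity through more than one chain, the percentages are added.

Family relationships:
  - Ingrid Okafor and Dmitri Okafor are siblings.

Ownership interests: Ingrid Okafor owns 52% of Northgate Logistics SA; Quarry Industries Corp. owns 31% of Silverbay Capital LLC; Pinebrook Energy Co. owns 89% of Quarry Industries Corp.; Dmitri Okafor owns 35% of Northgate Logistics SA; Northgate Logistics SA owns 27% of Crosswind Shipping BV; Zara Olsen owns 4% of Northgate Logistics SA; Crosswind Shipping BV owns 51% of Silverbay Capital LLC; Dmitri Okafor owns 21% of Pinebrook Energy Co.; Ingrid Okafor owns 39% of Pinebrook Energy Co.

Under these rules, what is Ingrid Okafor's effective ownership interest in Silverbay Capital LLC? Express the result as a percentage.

By sibling attribution (R1), Ingrid Okafor is treated as also owning Dmitri Okafor's interest in Northgate Logistics SA, giving 52% + 35% = 87%.
By sibling attribution (R1), Ingrid Okafor is treated as also owning Dmitri Okafor's interest in Pinebrook Energy Co, giving 39% + 21% = 60%.
Chain via Northgate Logistics SA → Crosswind Shipping BV (R2): 87% × 27% × 51% = 11.9799% of Silverbay Capital LLC.
Chain via Pinebrook Energy Co. → Quarry Industries Corp. (R2): 60% × 89% × 31% = 16.554% of Silverbay Capital LLC.
Aggregating (R3): 11.9799% + 16.554% = 28.5339%.

28.5339%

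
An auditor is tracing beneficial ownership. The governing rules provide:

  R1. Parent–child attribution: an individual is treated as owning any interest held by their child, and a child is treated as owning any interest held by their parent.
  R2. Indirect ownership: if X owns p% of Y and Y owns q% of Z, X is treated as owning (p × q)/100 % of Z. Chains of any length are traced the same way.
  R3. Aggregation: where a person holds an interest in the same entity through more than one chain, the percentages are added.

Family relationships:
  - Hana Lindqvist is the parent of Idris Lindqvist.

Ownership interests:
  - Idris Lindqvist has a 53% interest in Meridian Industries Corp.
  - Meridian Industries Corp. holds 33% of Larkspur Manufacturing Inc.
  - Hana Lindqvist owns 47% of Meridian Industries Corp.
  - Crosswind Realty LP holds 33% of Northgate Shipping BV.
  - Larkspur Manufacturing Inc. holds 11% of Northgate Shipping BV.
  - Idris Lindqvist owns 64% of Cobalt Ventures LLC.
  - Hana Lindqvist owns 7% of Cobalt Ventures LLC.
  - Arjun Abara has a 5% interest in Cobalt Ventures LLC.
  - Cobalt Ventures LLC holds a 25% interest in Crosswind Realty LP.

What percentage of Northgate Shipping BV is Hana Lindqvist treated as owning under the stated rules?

By parent–child attribution (R1), Hana Lindqvist is treated as also owning Idris Lindqvist's interest in Meridian Industries Corp, giving 47% + 53% = 100%.
By parent–child attribution (R1), Hana Lindqvist is treated as also owning Idris Lindqvist's interest in Cobalt Ventures LLC, giving 7% + 64% = 71%.
Chain via Meridian Industries Corp. → Larkspur Manufacturing Inc. (R2): 100% × 33% × 11% = 3.63% of Northgate Shipping BV.
Chain via Cobalt Ventures LLC → Crosswind Realty LP (R2): 71% × 25% × 33% = 5.8575% of Northgate Shipping BV.
Aggregating (R3): 3.63% + 5.8575% = 9.4875%.

9.4875%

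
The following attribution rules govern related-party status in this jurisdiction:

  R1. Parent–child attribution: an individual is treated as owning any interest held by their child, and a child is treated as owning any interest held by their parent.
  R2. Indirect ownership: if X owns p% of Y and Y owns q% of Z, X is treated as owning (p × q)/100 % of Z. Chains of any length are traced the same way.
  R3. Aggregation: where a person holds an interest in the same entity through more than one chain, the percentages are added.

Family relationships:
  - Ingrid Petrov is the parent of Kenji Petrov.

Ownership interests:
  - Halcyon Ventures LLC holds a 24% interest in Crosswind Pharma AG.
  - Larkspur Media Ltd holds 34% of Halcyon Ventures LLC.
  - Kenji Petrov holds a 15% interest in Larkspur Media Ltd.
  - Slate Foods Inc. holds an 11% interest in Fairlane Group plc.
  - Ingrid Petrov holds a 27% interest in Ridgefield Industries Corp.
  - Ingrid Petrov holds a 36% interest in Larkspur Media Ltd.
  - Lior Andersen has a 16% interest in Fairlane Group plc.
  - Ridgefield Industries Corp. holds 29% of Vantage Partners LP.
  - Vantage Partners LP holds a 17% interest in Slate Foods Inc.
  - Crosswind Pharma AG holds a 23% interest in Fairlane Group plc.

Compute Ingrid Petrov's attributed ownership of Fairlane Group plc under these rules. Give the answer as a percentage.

1.103589%

By parent–child attribution (R1), Ingrid Petrov is treated as also owning Kenji Petrov's interest in Larkspur Media Ltd, giving 36% + 15% = 51%.
Chain via Larkspur Media Ltd → Halcyon Ventures LLC → Crosswind Pharma AG (R2): 51% × 34% × 24% × 23% = 0.957168% of Fairlane Group plc.
Chain via Ridgefield Industries Corp. → Vantage Partners LP → Slate Foods Inc. (R2): 27% × 29% × 17% × 11% = 0.146421% of Fairlane Group plc.
Aggregating (R3): 0.957168% + 0.146421% = 1.103589%.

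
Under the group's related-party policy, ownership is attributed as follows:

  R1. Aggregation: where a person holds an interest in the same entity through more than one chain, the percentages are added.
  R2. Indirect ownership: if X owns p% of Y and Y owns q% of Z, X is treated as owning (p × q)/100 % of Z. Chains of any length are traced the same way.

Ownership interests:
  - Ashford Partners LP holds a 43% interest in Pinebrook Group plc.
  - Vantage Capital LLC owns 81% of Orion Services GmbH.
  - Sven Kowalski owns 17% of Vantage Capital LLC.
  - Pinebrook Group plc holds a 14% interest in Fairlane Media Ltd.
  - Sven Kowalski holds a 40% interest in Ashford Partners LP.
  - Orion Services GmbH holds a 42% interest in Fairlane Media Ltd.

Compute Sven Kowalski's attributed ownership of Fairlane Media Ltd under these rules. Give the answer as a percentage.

8.1914%

Chain via Vantage Capital LLC → Orion Services GmbH (R2): 17% × 81% × 42% = 5.7834% of Fairlane Media Ltd.
Chain via Ashford Partners LP → Pinebrook Group plc (R2): 40% × 43% × 14% = 2.408% of Fairlane Media Ltd.
Aggregating (R1): 5.7834% + 2.408% = 8.1914%.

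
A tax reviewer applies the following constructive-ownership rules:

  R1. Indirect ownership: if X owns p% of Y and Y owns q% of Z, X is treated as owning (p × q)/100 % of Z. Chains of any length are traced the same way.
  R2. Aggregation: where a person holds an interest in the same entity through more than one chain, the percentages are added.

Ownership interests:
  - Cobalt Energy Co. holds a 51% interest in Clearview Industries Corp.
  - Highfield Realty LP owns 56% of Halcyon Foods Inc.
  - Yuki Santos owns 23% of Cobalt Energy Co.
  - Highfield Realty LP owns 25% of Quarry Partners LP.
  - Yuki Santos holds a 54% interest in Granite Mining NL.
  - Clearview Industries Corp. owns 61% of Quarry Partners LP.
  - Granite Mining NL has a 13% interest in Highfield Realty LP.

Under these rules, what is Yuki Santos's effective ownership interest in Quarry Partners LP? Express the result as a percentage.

Chain via Granite Mining NL → Highfield Realty LP (R1): 54% × 13% × 25% = 1.755% of Quarry Partners LP.
Chain via Cobalt Energy Co. → Clearview Industries Corp. (R1): 23% × 51% × 61% = 7.1553% of Quarry Partners LP.
Aggregating (R2): 1.755% + 7.1553% = 8.9103%.

8.9103%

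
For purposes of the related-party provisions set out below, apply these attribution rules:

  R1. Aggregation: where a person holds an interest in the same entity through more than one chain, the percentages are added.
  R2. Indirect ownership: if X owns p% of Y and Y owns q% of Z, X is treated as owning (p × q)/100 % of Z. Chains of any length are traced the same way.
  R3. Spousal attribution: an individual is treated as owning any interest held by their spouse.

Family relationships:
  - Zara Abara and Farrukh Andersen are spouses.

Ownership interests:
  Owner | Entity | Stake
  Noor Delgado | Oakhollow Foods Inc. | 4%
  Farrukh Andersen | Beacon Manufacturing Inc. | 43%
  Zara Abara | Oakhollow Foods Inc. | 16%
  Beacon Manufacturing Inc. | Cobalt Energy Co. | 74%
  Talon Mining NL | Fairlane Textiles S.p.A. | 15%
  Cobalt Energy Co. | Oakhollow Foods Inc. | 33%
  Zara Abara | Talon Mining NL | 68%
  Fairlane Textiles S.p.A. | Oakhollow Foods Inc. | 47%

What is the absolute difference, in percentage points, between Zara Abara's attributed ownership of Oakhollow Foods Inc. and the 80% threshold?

48.7054

By spousal attribution (R3), Zara Abara is treated as owning Farrukh Andersen's 43% interest in Beacon Manufacturing Inc.
Chain via Talon Mining NL → Fairlane Textiles S.p.A. (R2): 68% × 15% × 47% = 4.794% of Oakhollow Foods Inc.
Direct interest in Oakhollow Foods Inc: 16%.
Chain via Beacon Manufacturing Inc. → Cobalt Energy Co. (R2): 43% × 74% × 33% = 10.5006% of Oakhollow Foods Inc.
Aggregating (R1): 4.794% + 16% + 10.5006% = 31.2946%.
31.2946% falls short of the 80% threshold by 48.7054 percentage points.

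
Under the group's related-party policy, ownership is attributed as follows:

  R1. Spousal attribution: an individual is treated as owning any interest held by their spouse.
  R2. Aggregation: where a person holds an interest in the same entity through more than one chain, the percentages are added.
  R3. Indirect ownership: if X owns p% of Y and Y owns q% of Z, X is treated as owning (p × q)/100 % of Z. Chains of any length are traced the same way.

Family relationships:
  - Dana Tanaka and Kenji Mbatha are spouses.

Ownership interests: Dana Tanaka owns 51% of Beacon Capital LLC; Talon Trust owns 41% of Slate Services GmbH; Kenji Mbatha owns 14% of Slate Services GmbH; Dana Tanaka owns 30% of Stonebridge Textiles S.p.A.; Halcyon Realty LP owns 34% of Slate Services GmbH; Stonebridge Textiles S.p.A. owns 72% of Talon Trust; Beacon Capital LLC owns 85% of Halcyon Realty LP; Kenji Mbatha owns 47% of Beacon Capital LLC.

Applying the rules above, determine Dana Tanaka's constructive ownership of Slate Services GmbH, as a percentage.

By spousal attribution (R1), Dana Tanaka is treated as also owning Kenji Mbatha's interest in Beacon Capital LLC, giving 51% + 47% = 98%.
By spousal attribution (R1), Dana Tanaka is treated as owning Kenji Mbatha's 14% interest in Slate Services GmbH.
Chain via Beacon Capital LLC → Halcyon Realty LP (R3): 98% × 85% × 34% = 28.322% of Slate Services GmbH.
Chain via Stonebridge Textiles S.p.A. → Talon Trust (R3): 30% × 72% × 41% = 8.856% of Slate Services GmbH.
Direct interest in Slate Services GmbH: 14%.
Aggregating (R2): 28.322% + 8.856% + 14% = 51.178%.

51.178%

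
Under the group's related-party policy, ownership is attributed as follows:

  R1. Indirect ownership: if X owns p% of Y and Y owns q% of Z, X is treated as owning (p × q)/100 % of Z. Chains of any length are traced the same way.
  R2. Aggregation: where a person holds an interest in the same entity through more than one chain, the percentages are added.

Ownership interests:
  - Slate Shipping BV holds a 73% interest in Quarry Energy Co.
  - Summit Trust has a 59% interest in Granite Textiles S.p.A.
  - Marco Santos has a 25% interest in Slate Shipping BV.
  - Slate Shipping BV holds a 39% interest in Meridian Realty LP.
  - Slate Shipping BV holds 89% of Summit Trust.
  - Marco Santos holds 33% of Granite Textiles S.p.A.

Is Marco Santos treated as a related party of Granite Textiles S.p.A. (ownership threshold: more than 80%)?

Chain via Slate Shipping BV → Summit Trust (R1): 25% × 89% × 59% = 13.1275% of Granite Textiles S.p.A.
Direct interest in Granite Textiles S.p.A: 33%.
Aggregating (R2): 13.1275% + 33% = 46.1275%.
46.1275% does not exceed the 80% threshold, so Marco is not a related party to Granite Textiles S.p.A.

No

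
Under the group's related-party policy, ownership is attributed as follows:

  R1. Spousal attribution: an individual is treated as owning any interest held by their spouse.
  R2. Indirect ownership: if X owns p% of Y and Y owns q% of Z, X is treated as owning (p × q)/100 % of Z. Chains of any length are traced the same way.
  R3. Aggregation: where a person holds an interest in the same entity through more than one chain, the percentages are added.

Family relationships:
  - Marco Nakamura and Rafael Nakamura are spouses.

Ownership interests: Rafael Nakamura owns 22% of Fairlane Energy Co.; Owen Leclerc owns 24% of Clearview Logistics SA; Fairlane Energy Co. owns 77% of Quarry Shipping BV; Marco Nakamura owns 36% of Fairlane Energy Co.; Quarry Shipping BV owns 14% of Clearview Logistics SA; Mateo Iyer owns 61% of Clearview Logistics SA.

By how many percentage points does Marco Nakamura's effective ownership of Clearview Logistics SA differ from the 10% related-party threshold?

By spousal attribution (R1), Marco Nakamura is treated as also owning Rafael Nakamura's interest in Fairlane Energy Co, giving 36% + 22% = 58%.
Chain via Fairlane Energy Co. → Quarry Shipping BV (R2): 58% × 77% × 14% = 6.2524% of Clearview Logistics SA.
6.2524% falls short of the 10% threshold by 3.7476 percentage points.

3.7476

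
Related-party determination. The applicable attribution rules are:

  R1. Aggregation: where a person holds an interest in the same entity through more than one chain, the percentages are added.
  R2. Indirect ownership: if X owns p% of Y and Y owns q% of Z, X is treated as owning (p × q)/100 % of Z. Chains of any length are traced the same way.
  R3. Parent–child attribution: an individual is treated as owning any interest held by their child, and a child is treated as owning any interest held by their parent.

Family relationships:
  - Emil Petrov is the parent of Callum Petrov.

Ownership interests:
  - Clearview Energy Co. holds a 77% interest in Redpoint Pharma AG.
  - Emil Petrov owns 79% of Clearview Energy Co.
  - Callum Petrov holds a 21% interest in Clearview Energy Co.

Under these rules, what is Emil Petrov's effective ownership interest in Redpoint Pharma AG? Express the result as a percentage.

77%

By parent–child attribution (R3), Emil Petrov is treated as also owning Callum Petrov's interest in Clearview Energy Co, giving 79% + 21% = 100%.
Chain via Clearview Energy Co. (R2): 100% × 77% = 77% of Redpoint Pharma AG.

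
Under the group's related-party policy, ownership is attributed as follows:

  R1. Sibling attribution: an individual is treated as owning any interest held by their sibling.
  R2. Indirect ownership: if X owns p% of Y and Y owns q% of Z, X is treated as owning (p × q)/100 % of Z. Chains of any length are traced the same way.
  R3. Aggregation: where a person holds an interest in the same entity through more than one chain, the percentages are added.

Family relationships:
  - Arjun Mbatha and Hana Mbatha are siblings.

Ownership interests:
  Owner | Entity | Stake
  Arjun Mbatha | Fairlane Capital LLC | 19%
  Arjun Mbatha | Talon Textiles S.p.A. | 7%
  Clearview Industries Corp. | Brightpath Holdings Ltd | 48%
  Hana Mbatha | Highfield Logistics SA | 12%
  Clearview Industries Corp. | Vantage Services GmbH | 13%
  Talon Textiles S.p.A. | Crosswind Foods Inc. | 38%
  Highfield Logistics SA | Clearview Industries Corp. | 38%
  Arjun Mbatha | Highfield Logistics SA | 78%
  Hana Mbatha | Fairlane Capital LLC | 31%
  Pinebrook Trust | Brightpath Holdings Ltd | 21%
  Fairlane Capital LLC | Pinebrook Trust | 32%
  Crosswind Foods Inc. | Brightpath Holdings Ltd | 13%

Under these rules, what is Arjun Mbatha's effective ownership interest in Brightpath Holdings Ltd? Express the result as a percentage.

By sibling attribution (R1), Arjun Mbatha is treated as also owning Hana Mbatha's interest in Highfield Logistics SA, giving 78% + 12% = 90%.
By sibling attribution (R1), Arjun Mbatha is treated as also owning Hana Mbatha's interest in Fairlane Capital LLC, giving 19% + 31% = 50%.
Chain via Highfield Logistics SA → Clearview Industries Corp. (R2): 90% × 38% × 48% = 16.416% of Brightpath Holdings Ltd.
Chain via Fairlane Capital LLC → Pinebrook Trust (R2): 50% × 32% × 21% = 3.36% of Brightpath Holdings Ltd.
Chain via Talon Textiles S.p.A. → Crosswind Foods Inc. (R2): 7% × 38% × 13% = 0.3458% of Brightpath Holdings Ltd.
Aggregating (R3): 16.416% + 3.36% + 0.3458% = 20.1218%.

20.1218%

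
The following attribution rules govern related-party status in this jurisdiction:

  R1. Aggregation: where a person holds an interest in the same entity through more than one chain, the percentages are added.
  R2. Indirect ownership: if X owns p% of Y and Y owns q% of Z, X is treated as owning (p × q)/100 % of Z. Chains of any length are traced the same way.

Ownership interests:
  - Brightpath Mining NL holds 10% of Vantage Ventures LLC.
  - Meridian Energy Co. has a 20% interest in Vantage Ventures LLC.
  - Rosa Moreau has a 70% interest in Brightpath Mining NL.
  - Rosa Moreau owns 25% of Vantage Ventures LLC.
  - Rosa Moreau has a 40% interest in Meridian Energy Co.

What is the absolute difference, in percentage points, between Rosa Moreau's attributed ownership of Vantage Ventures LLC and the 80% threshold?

Chain via Meridian Energy Co. (R2): 40% × 20% = 8% of Vantage Ventures LLC.
Chain via Brightpath Mining NL (R2): 70% × 10% = 7% of Vantage Ventures LLC.
Direct interest in Vantage Ventures LLC: 25%.
Aggregating (R1): 8% + 7% + 25% = 40%.
40% falls short of the 80% threshold by 40 percentage points.

40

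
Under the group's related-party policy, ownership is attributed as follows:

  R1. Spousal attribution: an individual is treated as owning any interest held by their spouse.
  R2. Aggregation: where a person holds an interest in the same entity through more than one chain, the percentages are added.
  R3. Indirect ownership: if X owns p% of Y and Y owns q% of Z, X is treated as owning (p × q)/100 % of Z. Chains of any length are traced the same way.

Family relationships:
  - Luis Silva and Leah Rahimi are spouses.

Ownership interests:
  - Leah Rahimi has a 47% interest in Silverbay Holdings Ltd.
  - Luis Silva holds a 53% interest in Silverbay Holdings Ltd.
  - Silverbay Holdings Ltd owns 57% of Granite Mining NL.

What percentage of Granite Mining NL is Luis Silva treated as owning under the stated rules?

57%

By spousal attribution (R1), Luis Silva is treated as also owning Leah Rahimi's interest in Silverbay Holdings Ltd, giving 53% + 47% = 100%.
Chain via Silverbay Holdings Ltd (R3): 100% × 57% = 57% of Granite Mining NL.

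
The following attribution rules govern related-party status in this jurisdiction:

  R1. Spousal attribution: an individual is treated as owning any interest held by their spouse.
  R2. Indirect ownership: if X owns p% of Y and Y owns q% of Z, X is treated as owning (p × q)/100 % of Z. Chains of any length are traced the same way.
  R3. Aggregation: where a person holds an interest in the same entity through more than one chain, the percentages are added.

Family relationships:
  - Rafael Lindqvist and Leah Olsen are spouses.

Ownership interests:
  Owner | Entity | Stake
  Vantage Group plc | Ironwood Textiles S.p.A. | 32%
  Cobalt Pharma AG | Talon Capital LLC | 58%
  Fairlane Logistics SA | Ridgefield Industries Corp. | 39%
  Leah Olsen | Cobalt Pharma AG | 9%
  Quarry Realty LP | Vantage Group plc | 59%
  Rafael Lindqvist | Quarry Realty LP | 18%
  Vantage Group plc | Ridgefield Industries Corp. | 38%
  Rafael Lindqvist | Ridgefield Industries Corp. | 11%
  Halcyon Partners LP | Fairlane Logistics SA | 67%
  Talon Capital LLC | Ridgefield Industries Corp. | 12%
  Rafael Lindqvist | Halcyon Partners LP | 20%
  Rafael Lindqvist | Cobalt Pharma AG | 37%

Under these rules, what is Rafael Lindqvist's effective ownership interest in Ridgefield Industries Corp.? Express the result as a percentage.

23.4632%

By spousal attribution (R1), Rafael Lindqvist is treated as also owning Leah Olsen's interest in Cobalt Pharma AG, giving 37% + 9% = 46%.
Chain via Cobalt Pharma AG → Talon Capital LLC (R2): 46% × 58% × 12% = 3.2016% of Ridgefield Industries Corp.
Chain via Halcyon Partners LP → Fairlane Logistics SA (R2): 20% × 67% × 39% = 5.226% of Ridgefield Industries Corp.
Chain via Quarry Realty LP → Vantage Group plc (R2): 18% × 59% × 38% = 4.0356% of Ridgefield Industries Corp.
Direct interest in Ridgefield Industries Corp: 11%.
Aggregating (R3): 3.2016% + 5.226% + 4.0356% + 11% = 23.4632%.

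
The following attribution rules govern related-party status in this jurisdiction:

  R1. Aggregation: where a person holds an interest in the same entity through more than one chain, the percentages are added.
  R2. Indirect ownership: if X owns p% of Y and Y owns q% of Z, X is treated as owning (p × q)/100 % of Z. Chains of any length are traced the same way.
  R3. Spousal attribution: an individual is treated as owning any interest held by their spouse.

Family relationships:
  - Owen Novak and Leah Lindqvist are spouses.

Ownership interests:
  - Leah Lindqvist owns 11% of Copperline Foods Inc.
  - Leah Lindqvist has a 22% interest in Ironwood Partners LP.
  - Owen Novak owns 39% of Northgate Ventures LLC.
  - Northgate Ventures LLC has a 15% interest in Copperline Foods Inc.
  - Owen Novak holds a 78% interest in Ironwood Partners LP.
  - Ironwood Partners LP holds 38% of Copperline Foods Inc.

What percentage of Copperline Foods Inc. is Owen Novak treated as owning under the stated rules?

By spousal attribution (R3), Owen Novak is treated as also owning Leah Lindqvist's interest in Ironwood Partners LP, giving 78% + 22% = 100%.
By spousal attribution (R3), Owen Novak is treated as owning Leah Lindqvist's 11% interest in Copperline Foods Inc.
Chain via Ironwood Partners LP (R2): 100% × 38% = 38% of Copperline Foods Inc.
Chain via Northgate Ventures LLC (R2): 39% × 15% = 5.85% of Copperline Foods Inc.
Direct interest in Copperline Foods Inc: 11%.
Aggregating (R1): 38% + 5.85% + 11% = 54.85%.

54.85%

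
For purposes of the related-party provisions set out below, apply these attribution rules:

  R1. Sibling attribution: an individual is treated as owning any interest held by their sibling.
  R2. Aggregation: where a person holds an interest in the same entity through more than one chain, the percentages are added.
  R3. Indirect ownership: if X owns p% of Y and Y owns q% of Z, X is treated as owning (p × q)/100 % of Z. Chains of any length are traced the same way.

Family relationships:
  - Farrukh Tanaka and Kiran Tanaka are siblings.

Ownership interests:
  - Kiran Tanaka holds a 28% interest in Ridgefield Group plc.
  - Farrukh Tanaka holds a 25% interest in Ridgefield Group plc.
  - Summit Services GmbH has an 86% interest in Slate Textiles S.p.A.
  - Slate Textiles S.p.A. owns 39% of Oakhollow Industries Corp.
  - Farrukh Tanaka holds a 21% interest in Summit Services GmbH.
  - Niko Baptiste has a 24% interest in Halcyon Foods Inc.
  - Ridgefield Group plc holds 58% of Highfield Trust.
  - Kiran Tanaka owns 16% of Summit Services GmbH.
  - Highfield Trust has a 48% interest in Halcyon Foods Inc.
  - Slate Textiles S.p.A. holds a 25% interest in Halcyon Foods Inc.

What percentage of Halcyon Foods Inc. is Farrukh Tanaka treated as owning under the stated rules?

22.7102%

By sibling attribution (R1), Farrukh Tanaka is treated as also owning Kiran Tanaka's interest in Summit Services GmbH, giving 21% + 16% = 37%.
By sibling attribution (R1), Farrukh Tanaka is treated as also owning Kiran Tanaka's interest in Ridgefield Group plc, giving 25% + 28% = 53%.
Chain via Summit Services GmbH → Slate Textiles S.p.A. (R3): 37% × 86% × 25% = 7.955% of Halcyon Foods Inc.
Chain via Ridgefield Group plc → Highfield Trust (R3): 53% × 58% × 48% = 14.7552% of Halcyon Foods Inc.
Aggregating (R2): 7.955% + 14.7552% = 22.7102%.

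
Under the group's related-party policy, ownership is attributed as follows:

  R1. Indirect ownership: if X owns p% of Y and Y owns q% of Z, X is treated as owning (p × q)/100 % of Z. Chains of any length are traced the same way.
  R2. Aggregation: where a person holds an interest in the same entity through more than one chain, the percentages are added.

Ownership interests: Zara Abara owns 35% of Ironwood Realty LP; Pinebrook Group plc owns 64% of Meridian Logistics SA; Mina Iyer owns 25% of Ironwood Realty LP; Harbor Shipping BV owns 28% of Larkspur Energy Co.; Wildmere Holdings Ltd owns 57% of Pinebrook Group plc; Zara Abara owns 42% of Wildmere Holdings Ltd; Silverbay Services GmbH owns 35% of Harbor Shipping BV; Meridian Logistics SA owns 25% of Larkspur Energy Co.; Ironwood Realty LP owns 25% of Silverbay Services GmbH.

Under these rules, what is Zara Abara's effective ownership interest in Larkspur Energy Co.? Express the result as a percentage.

4.6879%

Chain via Wildmere Holdings Ltd → Pinebrook Group plc → Meridian Logistics SA (R1): 42% × 57% × 64% × 25% = 3.8304% of Larkspur Energy Co.
Chain via Ironwood Realty LP → Silverbay Services GmbH → Harbor Shipping BV (R1): 35% × 25% × 35% × 28% = 0.8575% of Larkspur Energy Co.
Aggregating (R2): 3.8304% + 0.8575% = 4.6879%.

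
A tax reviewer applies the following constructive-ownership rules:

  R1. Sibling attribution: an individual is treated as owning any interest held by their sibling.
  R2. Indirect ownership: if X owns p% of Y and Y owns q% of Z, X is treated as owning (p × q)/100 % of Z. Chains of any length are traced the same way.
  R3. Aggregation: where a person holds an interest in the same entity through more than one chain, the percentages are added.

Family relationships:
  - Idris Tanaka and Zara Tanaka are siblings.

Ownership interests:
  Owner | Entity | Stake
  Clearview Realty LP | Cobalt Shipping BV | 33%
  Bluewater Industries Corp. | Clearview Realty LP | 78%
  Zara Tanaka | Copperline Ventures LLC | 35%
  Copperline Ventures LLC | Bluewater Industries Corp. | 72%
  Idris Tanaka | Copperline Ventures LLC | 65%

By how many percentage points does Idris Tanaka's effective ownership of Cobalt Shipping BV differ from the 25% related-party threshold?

By sibling attribution (R1), Idris Tanaka is treated as also owning Zara Tanaka's interest in Copperline Ventures LLC, giving 65% + 35% = 100%.
Chain via Copperline Ventures LLC → Bluewater Industries Corp. → Clearview Realty LP (R2): 100% × 72% × 78% × 33% = 18.5328% of Cobalt Shipping BV.
18.5328% falls short of the 25% threshold by 6.4672 percentage points.

6.4672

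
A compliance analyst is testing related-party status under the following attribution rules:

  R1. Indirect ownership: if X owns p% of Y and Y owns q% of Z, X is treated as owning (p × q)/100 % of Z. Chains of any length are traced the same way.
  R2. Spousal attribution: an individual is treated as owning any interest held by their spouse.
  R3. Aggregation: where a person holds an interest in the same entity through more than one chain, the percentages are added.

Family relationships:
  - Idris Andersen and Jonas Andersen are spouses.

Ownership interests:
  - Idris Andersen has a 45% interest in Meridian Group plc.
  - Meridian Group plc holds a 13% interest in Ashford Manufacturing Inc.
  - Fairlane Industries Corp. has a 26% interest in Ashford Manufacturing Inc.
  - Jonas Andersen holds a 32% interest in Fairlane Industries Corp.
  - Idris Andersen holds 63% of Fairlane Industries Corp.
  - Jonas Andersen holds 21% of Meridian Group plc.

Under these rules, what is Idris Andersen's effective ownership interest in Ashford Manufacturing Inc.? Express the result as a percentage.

33.28%

By spousal attribution (R2), Idris Andersen is treated as also owning Jonas Andersen's interest in Meridian Group plc, giving 45% + 21% = 66%.
By spousal attribution (R2), Idris Andersen is treated as also owning Jonas Andersen's interest in Fairlane Industries Corp, giving 63% + 32% = 95%.
Chain via Meridian Group plc (R1): 66% × 13% = 8.58% of Ashford Manufacturing Inc.
Chain via Fairlane Industries Corp. (R1): 95% × 26% = 24.7% of Ashford Manufacturing Inc.
Aggregating (R3): 8.58% + 24.7% = 33.28%.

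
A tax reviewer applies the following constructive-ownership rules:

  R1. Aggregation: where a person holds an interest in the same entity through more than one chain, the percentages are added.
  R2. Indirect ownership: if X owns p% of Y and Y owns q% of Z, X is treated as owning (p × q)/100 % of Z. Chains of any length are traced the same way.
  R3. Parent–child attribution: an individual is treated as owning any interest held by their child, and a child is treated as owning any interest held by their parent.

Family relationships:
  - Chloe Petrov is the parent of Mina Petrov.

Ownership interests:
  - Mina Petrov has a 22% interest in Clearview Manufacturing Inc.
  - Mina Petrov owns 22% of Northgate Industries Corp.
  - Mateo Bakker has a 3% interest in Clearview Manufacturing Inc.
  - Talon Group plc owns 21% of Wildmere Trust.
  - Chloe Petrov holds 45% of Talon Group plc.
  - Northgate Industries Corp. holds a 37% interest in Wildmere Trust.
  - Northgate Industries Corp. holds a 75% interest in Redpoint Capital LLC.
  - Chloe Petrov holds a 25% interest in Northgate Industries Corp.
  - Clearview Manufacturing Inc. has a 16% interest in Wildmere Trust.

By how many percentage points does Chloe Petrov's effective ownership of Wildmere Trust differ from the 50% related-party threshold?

19.64

By parent–child attribution (R3), Chloe Petrov is treated as also owning Mina Petrov's interest in Northgate Industries Corp, giving 25% + 22% = 47%.
By parent–child attribution (R3), Chloe Petrov is treated as owning Mina Petrov's 22% interest in Clearview Manufacturing Inc.
Chain via Northgate Industries Corp. (R2): 47% × 37% = 17.39% of Wildmere Trust.
Chain via Talon Group plc (R2): 45% × 21% = 9.45% of Wildmere Trust.
Chain via Clearview Manufacturing Inc. (R2): 22% × 16% = 3.52% of Wildmere Trust.
Aggregating (R1): 17.39% + 9.45% + 3.52% = 30.36%.
30.36% falls short of the 50% threshold by 19.64 percentage points.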